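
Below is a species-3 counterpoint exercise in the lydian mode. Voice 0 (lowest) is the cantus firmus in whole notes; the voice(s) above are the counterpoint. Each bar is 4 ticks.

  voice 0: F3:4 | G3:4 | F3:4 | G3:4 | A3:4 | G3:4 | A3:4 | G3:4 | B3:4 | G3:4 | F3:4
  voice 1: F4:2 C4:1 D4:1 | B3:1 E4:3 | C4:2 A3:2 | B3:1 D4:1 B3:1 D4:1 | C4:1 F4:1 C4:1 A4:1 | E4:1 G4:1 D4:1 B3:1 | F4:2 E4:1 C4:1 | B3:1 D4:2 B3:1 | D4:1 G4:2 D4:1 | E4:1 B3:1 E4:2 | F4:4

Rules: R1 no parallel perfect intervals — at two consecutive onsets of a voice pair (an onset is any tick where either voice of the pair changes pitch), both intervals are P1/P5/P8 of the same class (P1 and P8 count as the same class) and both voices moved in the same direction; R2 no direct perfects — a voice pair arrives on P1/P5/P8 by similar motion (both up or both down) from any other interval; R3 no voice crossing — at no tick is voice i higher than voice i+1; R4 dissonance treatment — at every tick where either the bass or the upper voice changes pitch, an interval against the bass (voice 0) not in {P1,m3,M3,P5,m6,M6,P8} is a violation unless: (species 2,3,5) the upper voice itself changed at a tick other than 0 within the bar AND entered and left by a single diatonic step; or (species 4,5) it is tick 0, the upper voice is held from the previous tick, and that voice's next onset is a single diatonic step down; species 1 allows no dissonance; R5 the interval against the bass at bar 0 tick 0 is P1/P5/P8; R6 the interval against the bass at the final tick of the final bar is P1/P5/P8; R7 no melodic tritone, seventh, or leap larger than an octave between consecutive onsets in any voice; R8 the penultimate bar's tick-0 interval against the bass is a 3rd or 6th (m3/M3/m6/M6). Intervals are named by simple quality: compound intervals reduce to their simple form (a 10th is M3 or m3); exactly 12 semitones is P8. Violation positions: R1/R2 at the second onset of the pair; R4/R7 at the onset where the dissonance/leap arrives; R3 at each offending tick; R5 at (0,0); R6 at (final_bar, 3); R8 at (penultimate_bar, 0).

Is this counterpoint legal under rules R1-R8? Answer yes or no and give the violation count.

No (2 violations)

bar 0: v0=F3 v1=F4 (P8)
bar 1: v0=G3 v1=B3 (M3)
bar 2: v0=F3 v1=C4 (P5)
bar 3: v0=G3 v1=B3 (M3)
bar 4: v0=A3 v1=C4 (m3)
bar 5: v0=G3 v1=E4 (M6)
bar 6: v0=A3 v1=F4 (m6)
bar 7: v0=G3 v1=B3 (M3)
bar 8: v0=B3 v1=D4 (m3)
bar 9: v0=G3 v1=E4 (M6)
bar 10: v0=F3 v1=F4 (P8)
  R2 @ bar2.0: G3/E4 M6 -> F3/C4 P5 similar
  R7 @ bar6.0: B3->F4 leap 6st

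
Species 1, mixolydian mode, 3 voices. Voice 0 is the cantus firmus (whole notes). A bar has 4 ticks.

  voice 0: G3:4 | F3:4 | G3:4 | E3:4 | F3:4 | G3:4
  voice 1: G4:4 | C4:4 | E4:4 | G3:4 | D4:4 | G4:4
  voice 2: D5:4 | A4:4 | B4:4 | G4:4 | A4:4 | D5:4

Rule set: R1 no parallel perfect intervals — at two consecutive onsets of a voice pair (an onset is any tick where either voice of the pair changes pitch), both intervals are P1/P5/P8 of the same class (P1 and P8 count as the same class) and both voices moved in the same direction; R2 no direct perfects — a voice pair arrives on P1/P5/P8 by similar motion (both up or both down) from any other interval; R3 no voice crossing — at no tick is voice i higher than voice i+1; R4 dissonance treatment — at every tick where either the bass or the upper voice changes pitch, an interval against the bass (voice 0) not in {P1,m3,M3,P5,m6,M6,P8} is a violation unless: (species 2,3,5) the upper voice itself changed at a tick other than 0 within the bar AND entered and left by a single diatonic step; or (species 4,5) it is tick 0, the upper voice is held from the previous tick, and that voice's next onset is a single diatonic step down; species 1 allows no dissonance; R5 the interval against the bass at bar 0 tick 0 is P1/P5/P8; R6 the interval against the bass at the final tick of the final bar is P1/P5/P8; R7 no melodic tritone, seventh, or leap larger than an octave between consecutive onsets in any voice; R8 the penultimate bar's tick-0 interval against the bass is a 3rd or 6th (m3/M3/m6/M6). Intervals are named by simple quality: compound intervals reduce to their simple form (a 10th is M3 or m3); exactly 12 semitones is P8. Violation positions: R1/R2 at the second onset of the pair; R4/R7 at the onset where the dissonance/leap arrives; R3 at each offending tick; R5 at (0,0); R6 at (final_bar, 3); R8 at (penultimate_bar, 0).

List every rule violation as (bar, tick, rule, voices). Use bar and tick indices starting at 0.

bar 0: v0=G3 v1=G4 v2=D5 downbeat P5
bar 1: v0=F3 v1=C4 v2=A4 downbeat M3
bar 2: v0=G3 v1=E4 v2=B4 downbeat M3
bar 3: v0=E3 v1=G3 v2=G4 downbeat m3
bar 4: v0=F3 v1=D4 v2=A4 downbeat M3
bar 5: v0=G3 v1=G4 v2=D5 downbeat P5
  -> R2 @ bar 1 tick 0 v(0, 1): G3/G4 P8 -> F3/C4 P5 similar
  -> R2 @ bar 2 tick 0 v(1, 2): C4/A4 M6 -> E4/B4 P5 similar
  -> R2 @ bar 3 tick 0 v(1, 2): E4/B4 P5 -> G3/G4 P8 similar
  -> R2 @ bar 4 tick 0 v(1, 2): G3/G4 P8 -> D4/A4 P5 similar
  -> R1 @ bar 5 tick 0 v(1, 2): D4/A4 P5 -> G4/D5 P5 similar
  -> R2 @ bar 5 tick 0 v(0, 1): F3/D4 M6 -> G3/G4 P8 similar
  -> R2 @ bar 5 tick 0 v(0, 2): F3/A4 M3 -> G3/D5 P5 similar

(1, 0, R2, (0, 1))
(2, 0, R2, (1, 2))
(3, 0, R2, (1, 2))
(4, 0, R2, (1, 2))
(5, 0, R1, (1, 2))
(5, 0, R2, (0, 1))
(5, 0, R2, (0, 2))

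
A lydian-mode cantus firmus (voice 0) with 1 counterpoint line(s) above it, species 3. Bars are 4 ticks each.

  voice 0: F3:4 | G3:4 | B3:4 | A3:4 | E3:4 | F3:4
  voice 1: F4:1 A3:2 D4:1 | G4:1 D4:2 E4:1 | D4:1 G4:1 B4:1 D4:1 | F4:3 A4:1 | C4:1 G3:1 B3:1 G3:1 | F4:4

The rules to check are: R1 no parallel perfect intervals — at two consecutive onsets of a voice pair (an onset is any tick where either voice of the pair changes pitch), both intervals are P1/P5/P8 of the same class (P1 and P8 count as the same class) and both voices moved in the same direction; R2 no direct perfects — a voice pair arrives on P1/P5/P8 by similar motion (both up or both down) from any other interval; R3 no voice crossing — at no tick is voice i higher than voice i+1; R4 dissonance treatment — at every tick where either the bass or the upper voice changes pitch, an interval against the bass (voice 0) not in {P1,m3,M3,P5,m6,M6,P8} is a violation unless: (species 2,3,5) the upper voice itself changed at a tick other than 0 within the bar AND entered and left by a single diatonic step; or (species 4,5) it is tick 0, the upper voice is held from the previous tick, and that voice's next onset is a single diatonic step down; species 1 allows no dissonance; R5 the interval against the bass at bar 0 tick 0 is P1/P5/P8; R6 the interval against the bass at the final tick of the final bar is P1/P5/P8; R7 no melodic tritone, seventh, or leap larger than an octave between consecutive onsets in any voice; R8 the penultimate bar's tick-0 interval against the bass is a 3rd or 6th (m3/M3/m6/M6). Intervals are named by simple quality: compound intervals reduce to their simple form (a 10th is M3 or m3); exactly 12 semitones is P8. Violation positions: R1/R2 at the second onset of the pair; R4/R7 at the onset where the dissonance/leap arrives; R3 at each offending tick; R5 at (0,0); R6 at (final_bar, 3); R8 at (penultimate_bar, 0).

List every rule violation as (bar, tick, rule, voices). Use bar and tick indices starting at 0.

(1, 0, R2, (0, 1))
(5, 0, R2, (0, 1))
(5, 0, R7, (1,))

bar 0: v0=F3 v1=F4 downbeat P8
bar 1: v0=G3 v1=G4 downbeat P8
bar 2: v0=B3 v1=D4 downbeat m3
bar 3: v0=A3 v1=F4 downbeat m6
bar 4: v0=E3 v1=C4 downbeat m6
bar 5: v0=F3 v1=F4 downbeat P8
  -> R2 @ bar 1 tick 0 v(0, 1): F3/D4 M6 -> G3/G4 P8 similar
  -> R2 @ bar 5 tick 0 v(0, 1): E3/G3 m3 -> F3/F4 P8 similar
  -> R7 @ bar 5 tick 0 v(1,): G3->F4 leap 10st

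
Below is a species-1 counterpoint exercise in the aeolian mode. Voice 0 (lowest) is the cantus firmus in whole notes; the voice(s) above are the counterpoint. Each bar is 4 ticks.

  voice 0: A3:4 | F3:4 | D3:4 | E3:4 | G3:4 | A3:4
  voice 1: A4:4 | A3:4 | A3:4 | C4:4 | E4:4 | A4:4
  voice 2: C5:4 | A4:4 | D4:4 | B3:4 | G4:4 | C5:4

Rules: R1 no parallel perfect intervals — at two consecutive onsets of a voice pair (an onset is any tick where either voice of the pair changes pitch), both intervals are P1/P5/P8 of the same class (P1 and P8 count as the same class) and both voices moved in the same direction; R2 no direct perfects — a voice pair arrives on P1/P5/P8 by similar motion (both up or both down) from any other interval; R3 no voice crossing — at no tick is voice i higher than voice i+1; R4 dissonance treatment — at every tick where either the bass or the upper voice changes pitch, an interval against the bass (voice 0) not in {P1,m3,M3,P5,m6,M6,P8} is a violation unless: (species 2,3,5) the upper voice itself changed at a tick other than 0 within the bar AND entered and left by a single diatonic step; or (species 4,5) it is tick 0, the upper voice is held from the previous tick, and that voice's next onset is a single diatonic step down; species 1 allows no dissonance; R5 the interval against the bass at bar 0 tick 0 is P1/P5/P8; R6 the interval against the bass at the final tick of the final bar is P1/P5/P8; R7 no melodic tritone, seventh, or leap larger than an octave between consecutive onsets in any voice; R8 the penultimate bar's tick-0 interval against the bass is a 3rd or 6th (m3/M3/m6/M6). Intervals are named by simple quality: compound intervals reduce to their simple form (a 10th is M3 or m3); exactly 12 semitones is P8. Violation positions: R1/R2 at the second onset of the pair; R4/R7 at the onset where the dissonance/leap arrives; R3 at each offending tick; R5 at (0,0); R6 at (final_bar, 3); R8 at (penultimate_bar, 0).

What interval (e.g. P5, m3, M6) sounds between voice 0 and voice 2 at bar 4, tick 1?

voice 0=G3 voice 2=G4 -> P8

P8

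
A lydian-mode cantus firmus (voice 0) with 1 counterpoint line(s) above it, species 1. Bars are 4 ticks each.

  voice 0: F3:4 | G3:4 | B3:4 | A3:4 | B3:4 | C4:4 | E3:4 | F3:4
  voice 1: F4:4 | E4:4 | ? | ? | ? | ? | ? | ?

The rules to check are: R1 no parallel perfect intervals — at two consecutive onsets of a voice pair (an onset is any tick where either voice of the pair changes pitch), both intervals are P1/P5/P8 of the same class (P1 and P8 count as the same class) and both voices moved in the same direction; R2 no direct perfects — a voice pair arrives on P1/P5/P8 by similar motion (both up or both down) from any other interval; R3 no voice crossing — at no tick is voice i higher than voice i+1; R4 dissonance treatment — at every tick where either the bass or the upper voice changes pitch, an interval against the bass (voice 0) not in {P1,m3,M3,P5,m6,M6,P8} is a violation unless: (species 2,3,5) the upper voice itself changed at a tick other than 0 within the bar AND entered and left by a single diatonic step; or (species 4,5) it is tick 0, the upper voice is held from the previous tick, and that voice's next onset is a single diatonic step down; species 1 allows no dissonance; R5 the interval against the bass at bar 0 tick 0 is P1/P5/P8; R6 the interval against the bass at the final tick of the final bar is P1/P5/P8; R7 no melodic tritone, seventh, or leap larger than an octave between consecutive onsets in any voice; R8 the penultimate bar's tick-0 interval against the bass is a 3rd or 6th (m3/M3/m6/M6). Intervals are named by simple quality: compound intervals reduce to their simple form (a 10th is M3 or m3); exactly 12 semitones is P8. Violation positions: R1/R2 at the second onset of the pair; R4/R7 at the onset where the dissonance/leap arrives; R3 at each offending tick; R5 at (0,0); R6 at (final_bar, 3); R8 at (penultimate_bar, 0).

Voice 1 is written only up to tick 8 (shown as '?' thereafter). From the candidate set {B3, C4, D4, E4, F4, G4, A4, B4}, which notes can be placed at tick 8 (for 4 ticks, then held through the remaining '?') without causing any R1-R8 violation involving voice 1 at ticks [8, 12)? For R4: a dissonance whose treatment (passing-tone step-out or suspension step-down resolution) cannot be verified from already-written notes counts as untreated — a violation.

B3: legal
C4: violates R4
D4: legal
E4: violates R4
F4: violates R4
G4: legal
A4: violates R4
B4: violates R2

{B3, D4, G4}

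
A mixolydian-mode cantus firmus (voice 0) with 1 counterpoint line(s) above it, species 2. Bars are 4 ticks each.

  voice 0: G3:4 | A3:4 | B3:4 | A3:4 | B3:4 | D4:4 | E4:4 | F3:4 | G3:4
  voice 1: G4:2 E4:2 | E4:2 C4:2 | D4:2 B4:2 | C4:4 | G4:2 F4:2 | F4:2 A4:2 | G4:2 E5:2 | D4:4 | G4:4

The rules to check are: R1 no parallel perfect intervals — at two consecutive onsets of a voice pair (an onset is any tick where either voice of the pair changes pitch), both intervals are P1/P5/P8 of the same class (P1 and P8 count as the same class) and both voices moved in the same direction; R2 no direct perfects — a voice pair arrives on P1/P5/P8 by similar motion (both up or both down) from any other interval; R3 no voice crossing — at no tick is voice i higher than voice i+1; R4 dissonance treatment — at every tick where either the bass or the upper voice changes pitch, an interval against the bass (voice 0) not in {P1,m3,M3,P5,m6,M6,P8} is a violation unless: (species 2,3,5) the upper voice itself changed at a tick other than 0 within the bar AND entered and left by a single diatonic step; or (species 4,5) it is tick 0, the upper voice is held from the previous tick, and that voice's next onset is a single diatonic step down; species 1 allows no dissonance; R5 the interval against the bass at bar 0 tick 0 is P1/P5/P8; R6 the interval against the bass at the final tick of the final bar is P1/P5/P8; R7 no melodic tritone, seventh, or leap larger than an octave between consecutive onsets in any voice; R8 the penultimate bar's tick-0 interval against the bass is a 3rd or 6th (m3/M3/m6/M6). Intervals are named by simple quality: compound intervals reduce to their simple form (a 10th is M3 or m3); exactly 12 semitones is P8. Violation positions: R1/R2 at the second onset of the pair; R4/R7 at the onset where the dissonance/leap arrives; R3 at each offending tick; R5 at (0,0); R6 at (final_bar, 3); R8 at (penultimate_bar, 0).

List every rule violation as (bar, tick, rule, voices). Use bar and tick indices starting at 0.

bar 0: v0=G3 v1=G4 downbeat P8
bar 1: v0=A3 v1=E4 downbeat P5
bar 2: v0=B3 v1=D4 downbeat m3
bar 3: v0=A3 v1=C4 downbeat m3
bar 4: v0=B3 v1=G4 downbeat m6
bar 5: v0=D4 v1=F4 downbeat m3
bar 6: v0=E4 v1=G4 downbeat m3
bar 7: v0=F3 v1=D4 downbeat M6
bar 8: v0=G3 v1=G4 downbeat P8
  -> R7 @ bar 3 tick 0 v(1,): B4->C4 leap 11st
  -> R4 @ bar 4 tick 2 v(0, 1): B3/F4 TT untreated
  -> R7 @ bar 7 tick 0 v(0,): E4->F3 leap 11st
  -> R7 @ bar 7 tick 0 v(1,): E5->D4 leap 14st
  -> R2 @ bar 8 tick 0 v(0, 1): F3/D4 M6 -> G3/G4 P8 similar

(3, 0, R7, (1,))
(4, 2, R4, (0, 1))
(7, 0, R7, (0,))
(7, 0, R7, (1,))
(8, 0, R2, (0, 1))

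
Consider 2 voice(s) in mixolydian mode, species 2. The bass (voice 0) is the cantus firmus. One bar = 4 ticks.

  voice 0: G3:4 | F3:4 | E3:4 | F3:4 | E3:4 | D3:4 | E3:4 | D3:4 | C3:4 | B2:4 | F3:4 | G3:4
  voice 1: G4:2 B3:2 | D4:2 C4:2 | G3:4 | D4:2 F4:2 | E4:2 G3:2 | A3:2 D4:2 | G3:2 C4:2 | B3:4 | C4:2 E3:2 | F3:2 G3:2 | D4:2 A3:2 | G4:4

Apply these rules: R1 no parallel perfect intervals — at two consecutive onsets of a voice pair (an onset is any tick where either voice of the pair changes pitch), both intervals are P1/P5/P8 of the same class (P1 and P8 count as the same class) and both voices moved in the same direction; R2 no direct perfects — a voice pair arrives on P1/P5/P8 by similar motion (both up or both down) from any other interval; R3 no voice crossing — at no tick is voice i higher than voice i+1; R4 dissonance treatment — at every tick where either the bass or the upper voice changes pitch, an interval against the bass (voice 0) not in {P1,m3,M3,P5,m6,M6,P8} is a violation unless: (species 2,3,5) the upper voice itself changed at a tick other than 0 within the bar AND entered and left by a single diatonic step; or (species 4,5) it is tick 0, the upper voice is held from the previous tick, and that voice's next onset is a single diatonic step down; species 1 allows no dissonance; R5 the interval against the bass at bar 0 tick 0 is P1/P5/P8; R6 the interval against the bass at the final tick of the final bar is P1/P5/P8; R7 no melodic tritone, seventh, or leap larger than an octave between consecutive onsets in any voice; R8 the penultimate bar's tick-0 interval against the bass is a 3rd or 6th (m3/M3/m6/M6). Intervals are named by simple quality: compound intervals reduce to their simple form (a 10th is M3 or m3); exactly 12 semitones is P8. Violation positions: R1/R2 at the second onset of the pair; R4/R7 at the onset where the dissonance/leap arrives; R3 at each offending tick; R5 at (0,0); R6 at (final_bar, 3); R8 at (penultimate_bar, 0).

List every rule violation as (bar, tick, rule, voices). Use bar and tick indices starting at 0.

(4, 0, R1, (0, 1))
(9, 0, R4, (0, 1))
(10, 0, R7, (0,))
(11, 0, R2, (0, 1))
(11, 0, R7, (1,))

bar 0: v0=G3 v1=G4 downbeat P8
bar 1: v0=F3 v1=D4 downbeat M6
bar 2: v0=E3 v1=G3 downbeat m3
bar 3: v0=F3 v1=D4 downbeat M6
bar 4: v0=E3 v1=E4 downbeat P8
bar 5: v0=D3 v1=A3 downbeat P5
bar 6: v0=E3 v1=G3 downbeat m3
bar 7: v0=D3 v1=B3 downbeat M6
bar 8: v0=C3 v1=C4 downbeat P8
bar 9: v0=B2 v1=F3 downbeat TT
bar 10: v0=F3 v1=D4 downbeat M6
bar 11: v0=G3 v1=G4 downbeat P8
  -> R1 @ bar 4 tick 0 v(0, 1): F3/F4 P8 -> E3/E4 P8 similar
  -> R4 @ bar 9 tick 0 v(0, 1): B2/F3 TT untreated
  -> R7 @ bar 10 tick 0 v(0,): B2->F3 leap 6st
  -> R2 @ bar 11 tick 0 v(0, 1): F3/A3 M3 -> G3/G4 P8 similar
  -> R7 @ bar 11 tick 0 v(1,): A3->G4 leap 10st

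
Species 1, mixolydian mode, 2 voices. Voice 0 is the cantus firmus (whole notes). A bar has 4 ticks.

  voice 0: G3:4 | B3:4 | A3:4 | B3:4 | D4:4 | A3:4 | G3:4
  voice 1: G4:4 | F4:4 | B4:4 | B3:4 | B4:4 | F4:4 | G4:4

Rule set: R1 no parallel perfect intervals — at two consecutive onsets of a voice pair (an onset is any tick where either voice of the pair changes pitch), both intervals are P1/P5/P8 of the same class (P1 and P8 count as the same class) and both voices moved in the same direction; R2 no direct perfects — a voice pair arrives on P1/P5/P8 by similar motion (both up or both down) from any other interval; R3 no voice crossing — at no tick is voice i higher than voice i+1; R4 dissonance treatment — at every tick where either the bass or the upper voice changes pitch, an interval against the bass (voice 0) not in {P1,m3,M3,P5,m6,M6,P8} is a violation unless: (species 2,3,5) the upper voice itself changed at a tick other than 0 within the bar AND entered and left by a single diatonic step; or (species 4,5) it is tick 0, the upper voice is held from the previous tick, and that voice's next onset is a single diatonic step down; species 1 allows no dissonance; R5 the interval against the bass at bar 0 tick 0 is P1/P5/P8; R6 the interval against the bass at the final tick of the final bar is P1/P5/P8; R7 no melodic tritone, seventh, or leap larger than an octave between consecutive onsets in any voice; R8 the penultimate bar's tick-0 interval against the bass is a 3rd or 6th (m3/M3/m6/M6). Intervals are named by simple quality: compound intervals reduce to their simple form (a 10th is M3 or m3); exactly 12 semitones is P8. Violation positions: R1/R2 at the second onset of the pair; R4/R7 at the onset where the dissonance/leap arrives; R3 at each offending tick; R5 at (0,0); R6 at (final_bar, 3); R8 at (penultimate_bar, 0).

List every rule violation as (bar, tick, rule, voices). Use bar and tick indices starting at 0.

(1, 0, R4, (0, 1))
(2, 0, R4, (0, 1))
(2, 0, R7, (1,))
(5, 0, R7, (1,))

bar 0: v0=G3 v1=G4 downbeat P8
bar 1: v0=B3 v1=F4 downbeat TT
bar 2: v0=A3 v1=B4 downbeat M2
bar 3: v0=B3 v1=B3 downbeat P1
bar 4: v0=D4 v1=B4 downbeat M6
bar 5: v0=A3 v1=F4 downbeat m6
bar 6: v0=G3 v1=G4 downbeat P8
  -> R4 @ bar 1 tick 0 v(0, 1): B3/F4 TT untreated
  -> R4 @ bar 2 tick 0 v(0, 1): A3/B4 M2 untreated
  -> R7 @ bar 2 tick 0 v(1,): F4->B4 leap 6st
  -> R7 @ bar 5 tick 0 v(1,): B4->F4 leap 6st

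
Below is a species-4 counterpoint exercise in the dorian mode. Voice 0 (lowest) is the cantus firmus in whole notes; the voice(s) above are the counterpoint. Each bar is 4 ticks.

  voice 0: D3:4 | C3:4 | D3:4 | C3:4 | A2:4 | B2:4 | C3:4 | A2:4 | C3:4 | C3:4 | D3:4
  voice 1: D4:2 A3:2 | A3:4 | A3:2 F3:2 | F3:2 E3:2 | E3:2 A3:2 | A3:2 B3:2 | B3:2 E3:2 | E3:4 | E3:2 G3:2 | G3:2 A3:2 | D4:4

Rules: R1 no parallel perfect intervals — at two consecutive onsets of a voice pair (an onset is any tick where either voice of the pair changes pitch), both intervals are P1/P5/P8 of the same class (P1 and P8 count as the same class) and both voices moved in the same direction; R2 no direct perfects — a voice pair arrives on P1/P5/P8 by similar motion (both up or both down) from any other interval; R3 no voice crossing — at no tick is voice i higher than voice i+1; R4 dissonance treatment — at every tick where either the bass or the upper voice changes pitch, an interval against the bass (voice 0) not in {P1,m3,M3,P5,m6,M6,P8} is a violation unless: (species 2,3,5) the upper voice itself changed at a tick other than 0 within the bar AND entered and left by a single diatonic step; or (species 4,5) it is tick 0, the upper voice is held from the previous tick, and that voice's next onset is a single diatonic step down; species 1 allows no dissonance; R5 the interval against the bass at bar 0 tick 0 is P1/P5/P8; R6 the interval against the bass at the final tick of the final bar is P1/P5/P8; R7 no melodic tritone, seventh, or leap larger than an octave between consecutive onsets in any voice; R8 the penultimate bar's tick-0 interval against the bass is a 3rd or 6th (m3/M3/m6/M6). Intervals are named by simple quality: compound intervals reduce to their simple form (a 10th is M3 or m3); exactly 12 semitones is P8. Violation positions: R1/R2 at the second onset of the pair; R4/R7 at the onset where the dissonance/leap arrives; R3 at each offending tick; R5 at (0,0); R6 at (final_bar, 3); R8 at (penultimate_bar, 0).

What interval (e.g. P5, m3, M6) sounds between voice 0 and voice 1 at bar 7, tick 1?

voice 0=A2 voice 1=E3 -> P5

P5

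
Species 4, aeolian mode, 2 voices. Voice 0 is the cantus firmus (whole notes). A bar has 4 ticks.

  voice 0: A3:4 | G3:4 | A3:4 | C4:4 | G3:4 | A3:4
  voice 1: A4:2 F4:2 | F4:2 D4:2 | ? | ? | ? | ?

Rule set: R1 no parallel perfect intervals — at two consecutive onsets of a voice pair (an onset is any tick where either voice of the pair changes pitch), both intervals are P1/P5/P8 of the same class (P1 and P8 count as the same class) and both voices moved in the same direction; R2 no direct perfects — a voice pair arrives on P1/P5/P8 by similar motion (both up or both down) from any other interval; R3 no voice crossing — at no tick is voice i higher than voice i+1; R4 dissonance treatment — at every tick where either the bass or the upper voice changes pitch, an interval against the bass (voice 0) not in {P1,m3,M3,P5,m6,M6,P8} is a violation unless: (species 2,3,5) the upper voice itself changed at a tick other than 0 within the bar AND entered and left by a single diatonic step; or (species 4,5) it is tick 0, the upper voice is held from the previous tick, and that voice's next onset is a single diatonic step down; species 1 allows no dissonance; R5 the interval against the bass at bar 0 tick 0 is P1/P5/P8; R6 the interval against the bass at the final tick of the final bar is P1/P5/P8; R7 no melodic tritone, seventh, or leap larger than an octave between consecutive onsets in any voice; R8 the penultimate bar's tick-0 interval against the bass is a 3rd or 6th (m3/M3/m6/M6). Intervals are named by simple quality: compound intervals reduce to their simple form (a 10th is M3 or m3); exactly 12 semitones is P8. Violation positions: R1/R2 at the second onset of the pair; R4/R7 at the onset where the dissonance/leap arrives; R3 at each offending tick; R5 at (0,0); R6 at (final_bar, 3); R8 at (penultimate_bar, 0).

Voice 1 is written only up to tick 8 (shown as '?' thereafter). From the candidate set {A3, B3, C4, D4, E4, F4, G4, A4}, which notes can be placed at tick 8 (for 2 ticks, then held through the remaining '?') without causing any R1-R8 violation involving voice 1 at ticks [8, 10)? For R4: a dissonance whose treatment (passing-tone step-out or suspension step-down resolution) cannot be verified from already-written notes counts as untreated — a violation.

A3: legal
B3: violates R4
C4: legal
D4: violates R4
E4: violates R1
F4: legal
G4: violates R4
A4: violates R2

{A3, C4, F4}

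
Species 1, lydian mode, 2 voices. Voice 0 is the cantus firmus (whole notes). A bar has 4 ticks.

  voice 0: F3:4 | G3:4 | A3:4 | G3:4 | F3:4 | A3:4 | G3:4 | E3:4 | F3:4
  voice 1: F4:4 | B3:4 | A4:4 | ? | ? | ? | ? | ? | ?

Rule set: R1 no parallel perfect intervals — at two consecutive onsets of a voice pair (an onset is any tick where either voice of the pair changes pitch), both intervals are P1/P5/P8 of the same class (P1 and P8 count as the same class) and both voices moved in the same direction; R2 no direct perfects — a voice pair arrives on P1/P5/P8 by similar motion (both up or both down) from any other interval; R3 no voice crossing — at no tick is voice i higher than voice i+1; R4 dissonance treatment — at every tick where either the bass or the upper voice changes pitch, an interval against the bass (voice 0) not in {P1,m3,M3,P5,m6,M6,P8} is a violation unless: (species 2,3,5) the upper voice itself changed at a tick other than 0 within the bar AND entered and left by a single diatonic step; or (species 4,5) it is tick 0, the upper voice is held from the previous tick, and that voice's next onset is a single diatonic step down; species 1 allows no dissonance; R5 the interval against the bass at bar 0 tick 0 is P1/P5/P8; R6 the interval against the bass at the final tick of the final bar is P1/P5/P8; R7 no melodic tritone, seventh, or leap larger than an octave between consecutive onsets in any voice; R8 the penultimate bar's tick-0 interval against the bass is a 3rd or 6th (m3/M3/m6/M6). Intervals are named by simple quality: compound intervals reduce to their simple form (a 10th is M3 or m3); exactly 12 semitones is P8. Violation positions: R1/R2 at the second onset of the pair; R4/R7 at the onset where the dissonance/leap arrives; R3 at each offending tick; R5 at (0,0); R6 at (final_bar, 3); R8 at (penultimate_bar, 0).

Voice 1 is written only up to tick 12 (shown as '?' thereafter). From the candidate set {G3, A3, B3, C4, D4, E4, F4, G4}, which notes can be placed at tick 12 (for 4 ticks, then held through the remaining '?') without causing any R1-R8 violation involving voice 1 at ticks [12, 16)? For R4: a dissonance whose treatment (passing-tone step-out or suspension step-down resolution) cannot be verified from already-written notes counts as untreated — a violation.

{E4}

G3: violates R1,R7
A3: violates R4
B3: violates R7
C4: violates R4
D4: violates R2
E4: legal
F4: violates R4
G4: violates R1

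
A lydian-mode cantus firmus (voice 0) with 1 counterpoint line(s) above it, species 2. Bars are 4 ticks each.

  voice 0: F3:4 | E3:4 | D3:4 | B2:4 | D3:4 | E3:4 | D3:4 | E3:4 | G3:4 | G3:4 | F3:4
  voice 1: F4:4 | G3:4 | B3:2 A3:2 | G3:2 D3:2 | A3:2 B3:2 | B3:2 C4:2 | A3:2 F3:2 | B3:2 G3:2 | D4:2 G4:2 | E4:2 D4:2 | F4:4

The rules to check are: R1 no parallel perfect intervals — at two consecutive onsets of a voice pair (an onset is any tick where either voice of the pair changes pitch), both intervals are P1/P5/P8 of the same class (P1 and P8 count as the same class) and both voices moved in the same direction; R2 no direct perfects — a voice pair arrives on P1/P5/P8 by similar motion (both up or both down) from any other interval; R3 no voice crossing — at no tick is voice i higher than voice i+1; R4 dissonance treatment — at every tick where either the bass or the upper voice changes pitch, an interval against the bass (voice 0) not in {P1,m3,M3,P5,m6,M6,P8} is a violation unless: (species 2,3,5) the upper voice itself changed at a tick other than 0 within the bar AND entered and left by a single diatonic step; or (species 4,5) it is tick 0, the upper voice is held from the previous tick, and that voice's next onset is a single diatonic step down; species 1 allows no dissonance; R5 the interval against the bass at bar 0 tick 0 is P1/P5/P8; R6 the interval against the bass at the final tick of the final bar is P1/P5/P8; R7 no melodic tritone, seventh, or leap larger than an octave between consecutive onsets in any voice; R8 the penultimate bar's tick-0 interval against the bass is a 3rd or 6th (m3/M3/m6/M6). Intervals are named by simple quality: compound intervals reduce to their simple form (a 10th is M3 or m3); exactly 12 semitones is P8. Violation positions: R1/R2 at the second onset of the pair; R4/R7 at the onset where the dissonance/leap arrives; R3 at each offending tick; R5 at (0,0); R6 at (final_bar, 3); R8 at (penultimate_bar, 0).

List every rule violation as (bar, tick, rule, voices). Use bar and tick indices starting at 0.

bar 0: v0=F3 v1=F4 downbeat P8
bar 1: v0=E3 v1=G3 downbeat m3
bar 2: v0=D3 v1=B3 downbeat M6
bar 3: v0=B2 v1=G3 downbeat m6
bar 4: v0=D3 v1=A3 downbeat P5
bar 5: v0=E3 v1=B3 downbeat P5
bar 6: v0=D3 v1=A3 downbeat P5
bar 7: v0=E3 v1=B3 downbeat P5
bar 8: v0=G3 v1=D4 downbeat P5
bar 9: v0=G3 v1=E4 downbeat M6
bar 10: v0=F3 v1=F4 downbeat P8
  -> R7 @ bar 1 tick 0 v(1,): F4->G3 leap 10st
  -> R2 @ bar 4 tick 0 v(0, 1): B2/D3 m3 -> D3/A3 P5 similar
  -> R2 @ bar 6 tick 0 v(0, 1): E3/C4 m6 -> D3/A3 P5 similar
  -> R2 @ bar 7 tick 0 v(0, 1): D3/F3 m3 -> E3/B3 P5 similar
  -> R7 @ bar 7 tick 0 v(1,): F3->B3 leap 6st
  -> R2 @ bar 8 tick 0 v(0, 1): E3/G3 m3 -> G3/D4 P5 similar

(1, 0, R7, (1,))
(4, 0, R2, (0, 1))
(6, 0, R2, (0, 1))
(7, 0, R2, (0, 1))
(7, 0, R7, (1,))
(8, 0, R2, (0, 1))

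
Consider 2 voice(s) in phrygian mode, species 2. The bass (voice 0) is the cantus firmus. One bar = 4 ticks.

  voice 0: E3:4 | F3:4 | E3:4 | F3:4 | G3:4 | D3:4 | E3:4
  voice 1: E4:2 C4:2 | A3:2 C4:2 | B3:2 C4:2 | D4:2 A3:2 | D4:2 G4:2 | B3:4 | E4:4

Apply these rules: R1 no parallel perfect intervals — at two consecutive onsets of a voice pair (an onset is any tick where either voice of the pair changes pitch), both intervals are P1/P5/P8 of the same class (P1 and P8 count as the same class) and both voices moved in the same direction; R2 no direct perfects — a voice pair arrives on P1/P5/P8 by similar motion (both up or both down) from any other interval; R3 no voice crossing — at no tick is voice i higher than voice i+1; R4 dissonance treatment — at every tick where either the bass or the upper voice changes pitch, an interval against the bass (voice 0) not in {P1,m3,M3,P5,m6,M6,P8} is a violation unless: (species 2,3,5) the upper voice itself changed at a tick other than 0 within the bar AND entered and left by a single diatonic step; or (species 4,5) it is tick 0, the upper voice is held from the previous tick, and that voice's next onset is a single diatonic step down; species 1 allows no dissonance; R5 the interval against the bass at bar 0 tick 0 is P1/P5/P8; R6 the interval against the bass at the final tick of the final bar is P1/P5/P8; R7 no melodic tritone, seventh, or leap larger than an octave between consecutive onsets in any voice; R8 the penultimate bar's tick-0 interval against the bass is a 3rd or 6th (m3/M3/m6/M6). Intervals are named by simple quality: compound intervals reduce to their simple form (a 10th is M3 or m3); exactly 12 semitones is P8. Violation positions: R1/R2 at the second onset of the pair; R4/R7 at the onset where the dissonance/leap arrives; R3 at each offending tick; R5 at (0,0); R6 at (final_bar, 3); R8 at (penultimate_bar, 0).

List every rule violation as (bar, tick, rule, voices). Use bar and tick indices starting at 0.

bar 0: v0=E3 v1=E4 downbeat P8
bar 1: v0=F3 v1=A3 downbeat M3
bar 2: v0=E3 v1=B3 downbeat P5
bar 3: v0=F3 v1=D4 downbeat M6
bar 4: v0=G3 v1=D4 downbeat P5
bar 5: v0=D3 v1=B3 downbeat M6
bar 6: v0=E3 v1=E4 downbeat P8
  -> R1 @ bar 2 tick 0 v(0, 1): F3/C4 P5 -> E3/B3 P5 similar
  -> R2 @ bar 4 tick 0 v(0, 1): F3/A3 M3 -> G3/D4 P5 similar
  -> R2 @ bar 6 tick 0 v(0, 1): D3/B3 M6 -> E3/E4 P8 similar

(2, 0, R1, (0, 1))
(4, 0, R2, (0, 1))
(6, 0, R2, (0, 1))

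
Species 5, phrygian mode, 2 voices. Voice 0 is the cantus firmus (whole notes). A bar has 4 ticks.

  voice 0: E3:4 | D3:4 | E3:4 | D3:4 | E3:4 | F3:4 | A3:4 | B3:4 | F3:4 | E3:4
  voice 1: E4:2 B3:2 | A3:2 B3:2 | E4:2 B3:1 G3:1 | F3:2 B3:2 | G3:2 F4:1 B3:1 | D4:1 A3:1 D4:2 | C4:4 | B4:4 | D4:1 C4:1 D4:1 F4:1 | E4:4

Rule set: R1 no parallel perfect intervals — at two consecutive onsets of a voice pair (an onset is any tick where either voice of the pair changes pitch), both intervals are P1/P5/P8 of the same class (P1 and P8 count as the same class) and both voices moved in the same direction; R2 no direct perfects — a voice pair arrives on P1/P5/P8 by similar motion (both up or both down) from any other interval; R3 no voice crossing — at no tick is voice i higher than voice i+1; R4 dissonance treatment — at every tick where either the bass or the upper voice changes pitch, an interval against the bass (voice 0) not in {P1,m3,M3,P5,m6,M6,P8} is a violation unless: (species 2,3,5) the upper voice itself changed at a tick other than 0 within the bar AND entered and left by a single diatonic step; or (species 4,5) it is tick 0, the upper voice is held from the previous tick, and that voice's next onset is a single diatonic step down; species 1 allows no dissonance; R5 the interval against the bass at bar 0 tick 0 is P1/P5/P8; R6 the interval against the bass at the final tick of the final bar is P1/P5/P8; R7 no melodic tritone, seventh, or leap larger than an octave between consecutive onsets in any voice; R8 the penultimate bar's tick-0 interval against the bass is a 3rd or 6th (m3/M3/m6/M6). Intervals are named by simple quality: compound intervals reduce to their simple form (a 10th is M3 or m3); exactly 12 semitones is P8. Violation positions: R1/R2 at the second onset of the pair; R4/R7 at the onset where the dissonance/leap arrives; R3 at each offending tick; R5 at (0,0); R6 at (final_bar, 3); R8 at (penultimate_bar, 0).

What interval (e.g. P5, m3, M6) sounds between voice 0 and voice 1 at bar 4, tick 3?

P5

voice 0=E3 voice 1=B3 -> P5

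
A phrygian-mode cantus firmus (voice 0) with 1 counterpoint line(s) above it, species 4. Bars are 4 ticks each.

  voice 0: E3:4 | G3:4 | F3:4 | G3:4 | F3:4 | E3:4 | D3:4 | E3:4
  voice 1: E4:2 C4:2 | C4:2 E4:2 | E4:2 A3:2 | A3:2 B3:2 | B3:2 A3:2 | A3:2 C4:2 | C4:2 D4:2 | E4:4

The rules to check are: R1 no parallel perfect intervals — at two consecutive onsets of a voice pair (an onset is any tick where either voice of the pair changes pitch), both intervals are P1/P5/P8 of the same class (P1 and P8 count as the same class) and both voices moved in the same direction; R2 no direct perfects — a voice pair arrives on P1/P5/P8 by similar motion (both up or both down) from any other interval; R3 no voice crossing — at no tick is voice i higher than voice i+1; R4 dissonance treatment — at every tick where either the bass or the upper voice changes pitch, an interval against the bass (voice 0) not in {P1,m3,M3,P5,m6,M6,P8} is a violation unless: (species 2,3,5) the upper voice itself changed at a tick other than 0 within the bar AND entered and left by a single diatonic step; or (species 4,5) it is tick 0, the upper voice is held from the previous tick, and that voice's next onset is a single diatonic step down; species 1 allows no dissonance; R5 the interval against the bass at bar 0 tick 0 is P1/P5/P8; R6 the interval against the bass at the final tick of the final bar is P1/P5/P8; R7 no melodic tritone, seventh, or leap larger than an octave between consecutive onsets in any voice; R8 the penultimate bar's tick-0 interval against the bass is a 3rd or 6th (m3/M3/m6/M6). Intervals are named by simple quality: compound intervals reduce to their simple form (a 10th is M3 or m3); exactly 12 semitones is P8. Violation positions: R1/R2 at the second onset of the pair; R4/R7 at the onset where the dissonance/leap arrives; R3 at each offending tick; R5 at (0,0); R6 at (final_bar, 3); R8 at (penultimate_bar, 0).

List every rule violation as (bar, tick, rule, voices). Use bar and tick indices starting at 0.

bar 0: v0=E3 v1=E4 downbeat P8
bar 1: v0=G3 v1=C4 downbeat P4
bar 2: v0=F3 v1=E4 downbeat M7
bar 3: v0=G3 v1=A3 downbeat M2
bar 4: v0=F3 v1=B3 downbeat TT
bar 5: v0=E3 v1=A3 downbeat P4
bar 6: v0=D3 v1=C4 downbeat m7
bar 7: v0=E3 v1=E4 downbeat P8
  -> R4 @ bar 1 tick 0 v(0, 1): G3/C4 P4 untreated
  -> R4 @ bar 2 tick 0 v(0, 1): F3/E4 M7 untreated
  -> R4 @ bar 3 tick 0 v(0, 1): G3/A3 M2 untreated
  -> R4 @ bar 5 tick 0 v(0, 1): E3/A3 P4 untreated
  -> R4 @ bar 6 tick 0 v(0, 1): D3/C4 m7 untreated
  -> R8 @ bar 6 tick 0 v(0, 1): penult m7 not 3rd/6th
  -> R1 @ bar 7 tick 0 v(0, 1): D3/D4 P8 -> E3/E4 P8 similar

(1, 0, R4, (0, 1))
(2, 0, R4, (0, 1))
(3, 0, R4, (0, 1))
(5, 0, R4, (0, 1))
(6, 0, R4, (0, 1))
(6, 0, R8, (0, 1))
(7, 0, R1, (0, 1))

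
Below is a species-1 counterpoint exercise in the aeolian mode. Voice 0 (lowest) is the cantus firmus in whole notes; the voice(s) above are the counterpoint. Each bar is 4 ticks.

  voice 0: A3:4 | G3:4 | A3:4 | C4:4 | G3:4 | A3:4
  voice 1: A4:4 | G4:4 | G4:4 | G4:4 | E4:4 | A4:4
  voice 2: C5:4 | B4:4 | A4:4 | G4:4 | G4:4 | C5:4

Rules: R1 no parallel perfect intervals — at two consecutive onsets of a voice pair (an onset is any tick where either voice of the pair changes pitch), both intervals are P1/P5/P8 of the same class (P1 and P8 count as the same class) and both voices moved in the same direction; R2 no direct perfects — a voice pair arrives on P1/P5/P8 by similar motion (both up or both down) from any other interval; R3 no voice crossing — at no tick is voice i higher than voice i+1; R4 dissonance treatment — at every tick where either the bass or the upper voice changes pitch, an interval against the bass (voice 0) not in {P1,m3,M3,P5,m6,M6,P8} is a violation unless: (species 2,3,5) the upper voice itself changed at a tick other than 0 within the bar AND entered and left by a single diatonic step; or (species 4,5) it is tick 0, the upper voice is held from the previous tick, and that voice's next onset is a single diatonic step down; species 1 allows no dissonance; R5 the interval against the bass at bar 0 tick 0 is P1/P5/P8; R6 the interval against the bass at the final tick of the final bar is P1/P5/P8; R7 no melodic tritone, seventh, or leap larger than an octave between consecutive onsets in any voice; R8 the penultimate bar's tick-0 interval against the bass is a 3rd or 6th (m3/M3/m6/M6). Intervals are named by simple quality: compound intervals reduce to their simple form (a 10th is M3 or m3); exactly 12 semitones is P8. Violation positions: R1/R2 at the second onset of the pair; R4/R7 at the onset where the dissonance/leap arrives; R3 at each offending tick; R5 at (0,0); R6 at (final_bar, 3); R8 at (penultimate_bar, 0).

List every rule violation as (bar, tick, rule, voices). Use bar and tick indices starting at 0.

(0, 0, R5, (0, 2))
(1, 0, R1, (0, 1))
(2, 0, R4, (0, 1))
(4, 0, R8, (0, 2))
(5, 0, R2, (0, 1))
(5, 3, R6, (0, 2))

bar 0: v0=A3 v1=A4 v2=C5 downbeat m3
bar 1: v0=G3 v1=G4 v2=B4 downbeat M3
bar 2: v0=A3 v1=G4 v2=A4 downbeat P8
bar 3: v0=C4 v1=G4 v2=G4 downbeat P5
bar 4: v0=G3 v1=E4 v2=G4 downbeat P8
bar 5: v0=A3 v1=A4 v2=C5 downbeat m3
  -> R5 @ bar 0 tick 0 v(0, 2): opens on m3
  -> R1 @ bar 1 tick 0 v(0, 1): A3/A4 P8 -> G3/G4 P8 similar
  -> R4 @ bar 2 tick 0 v(0, 1): A3/G4 m7 untreated
  -> R8 @ bar 4 tick 0 v(0, 2): penult P8 not 3rd/6th
  -> R2 @ bar 5 tick 0 v(0, 1): G3/E4 M6 -> A3/A4 P8 similar
  -> R6 @ bar 5 tick 3 v(0, 2): closes on m3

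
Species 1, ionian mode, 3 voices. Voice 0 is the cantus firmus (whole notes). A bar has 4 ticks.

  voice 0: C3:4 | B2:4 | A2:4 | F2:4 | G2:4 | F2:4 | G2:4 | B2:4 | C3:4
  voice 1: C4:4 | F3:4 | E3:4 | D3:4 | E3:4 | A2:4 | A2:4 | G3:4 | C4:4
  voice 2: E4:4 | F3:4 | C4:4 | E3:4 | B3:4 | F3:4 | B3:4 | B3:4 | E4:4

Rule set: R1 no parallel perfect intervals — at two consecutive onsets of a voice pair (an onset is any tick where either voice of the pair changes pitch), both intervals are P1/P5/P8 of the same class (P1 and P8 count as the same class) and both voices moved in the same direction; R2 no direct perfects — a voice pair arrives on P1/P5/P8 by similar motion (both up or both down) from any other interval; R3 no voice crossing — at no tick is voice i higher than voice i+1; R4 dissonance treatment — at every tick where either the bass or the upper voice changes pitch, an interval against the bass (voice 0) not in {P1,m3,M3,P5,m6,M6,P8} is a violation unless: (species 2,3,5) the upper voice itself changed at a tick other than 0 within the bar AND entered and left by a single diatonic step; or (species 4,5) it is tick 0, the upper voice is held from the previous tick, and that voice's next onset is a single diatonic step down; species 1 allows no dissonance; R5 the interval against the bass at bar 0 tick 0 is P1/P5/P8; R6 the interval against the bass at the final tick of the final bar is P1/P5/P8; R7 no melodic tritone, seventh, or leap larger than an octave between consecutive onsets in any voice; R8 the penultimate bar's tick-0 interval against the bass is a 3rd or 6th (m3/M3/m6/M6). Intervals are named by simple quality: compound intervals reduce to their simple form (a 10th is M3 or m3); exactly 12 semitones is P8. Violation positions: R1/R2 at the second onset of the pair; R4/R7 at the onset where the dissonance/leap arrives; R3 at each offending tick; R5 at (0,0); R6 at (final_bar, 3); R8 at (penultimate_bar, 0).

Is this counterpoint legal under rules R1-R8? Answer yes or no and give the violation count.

bar 0: v0=C3 v1=C4 v2=E4 (M3)
bar 1: v0=B2 v1=F3 v2=F3 (TT)
bar 2: v0=A2 v1=E3 v2=C4 (m3)
bar 3: v0=F2 v1=D3 v2=E3 (M7)
bar 4: v0=G2 v1=E3 v2=B3 (M3)
bar 5: v0=F2 v1=A2 v2=F3 (P8)
bar 6: v0=G2 v1=A2 v2=B3 (M3)
bar 7: v0=B2 v1=G3 v2=B3 (P8)
bar 8: v0=C3 v1=C4 v2=E4 (M3)
  R5 @ bar0.0: opens on M3
  R2 @ bar1.0: C4/E4 M3 -> F3/F3 P1 similar
  R4 @ bar1.0: B2/F3 TT untreated
  R4 @ bar1.0: B2/F3 TT untreated
  R7 @ bar1.0: E4->F3 leap 11st
  R2 @ bar2.0: B2/F3 TT -> A2/E3 P5 similar
  R4 @ bar3.0: F2/E3 M7 untreated
  R2 @ bar4.0: D3/E3 M2 -> E3/B3 P5 similar
  R2 @ bar5.0: G2/B3 M3 -> F2/F3 P8 similar
  R7 @ bar5.0: B3->F3 leap 6st
  R4 @ bar6.0: G2/A2 M2 untreated
  R7 @ bar6.0: F3->B3 leap 6st
  R7 @ bar7.0: A2->G3 leap 10st
  R8 @ bar7.0: penult P8 not 3rd/6th
  R2 @ bar8.0: B2/G3 m6 -> C3/C4 P8 similar
  R6 @ bar8.3: closes on M3

No (16 violations)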